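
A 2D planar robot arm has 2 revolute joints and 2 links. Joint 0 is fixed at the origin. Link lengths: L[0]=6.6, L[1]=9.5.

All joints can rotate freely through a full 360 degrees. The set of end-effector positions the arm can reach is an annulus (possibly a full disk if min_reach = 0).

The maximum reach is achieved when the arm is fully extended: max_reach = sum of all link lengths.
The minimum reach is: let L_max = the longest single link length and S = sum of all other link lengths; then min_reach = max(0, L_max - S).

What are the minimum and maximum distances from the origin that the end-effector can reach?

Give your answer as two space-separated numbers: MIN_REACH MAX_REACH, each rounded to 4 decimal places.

Answer: 2.9000 16.1000

Derivation:
Link lengths: [6.6, 9.5]
max_reach = 6.6 + 9.5 = 16.1
L_max = max([6.6, 9.5]) = 9.5
S (sum of others) = 16.1 - 9.5 = 6.6
min_reach = max(0, 9.5 - 6.6) = max(0, 2.9) = 2.9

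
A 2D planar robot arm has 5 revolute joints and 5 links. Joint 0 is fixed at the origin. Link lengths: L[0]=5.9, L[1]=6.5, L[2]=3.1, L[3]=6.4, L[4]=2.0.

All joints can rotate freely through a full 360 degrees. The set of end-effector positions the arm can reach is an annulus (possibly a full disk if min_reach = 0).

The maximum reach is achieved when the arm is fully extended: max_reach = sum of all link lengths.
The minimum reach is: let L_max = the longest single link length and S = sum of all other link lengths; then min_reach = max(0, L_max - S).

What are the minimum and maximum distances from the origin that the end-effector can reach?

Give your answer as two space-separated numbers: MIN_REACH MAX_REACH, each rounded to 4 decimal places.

Link lengths: [5.9, 6.5, 3.1, 6.4, 2.0]
max_reach = 5.9 + 6.5 + 3.1 + 6.4 + 2 = 23.9
L_max = max([5.9, 6.5, 3.1, 6.4, 2.0]) = 6.5
S (sum of others) = 23.9 - 6.5 = 17.4
min_reach = max(0, 6.5 - 17.4) = max(0, -10.9) = 0

Answer: 0.0000 23.9000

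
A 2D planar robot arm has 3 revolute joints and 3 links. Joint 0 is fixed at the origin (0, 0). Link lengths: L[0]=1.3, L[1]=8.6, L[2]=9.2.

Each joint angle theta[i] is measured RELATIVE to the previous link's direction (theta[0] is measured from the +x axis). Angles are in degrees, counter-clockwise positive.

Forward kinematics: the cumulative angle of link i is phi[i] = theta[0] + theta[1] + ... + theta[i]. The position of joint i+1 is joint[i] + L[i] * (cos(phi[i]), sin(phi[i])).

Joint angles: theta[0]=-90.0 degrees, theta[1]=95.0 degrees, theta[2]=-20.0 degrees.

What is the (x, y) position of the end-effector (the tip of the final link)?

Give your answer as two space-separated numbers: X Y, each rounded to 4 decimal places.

Answer: 17.4538 -2.9316

Derivation:
joint[0] = (0.0000, 0.0000)  (base)
link 0: phi[0] = -90 = -90 deg
  cos(-90 deg) = 0.0000, sin(-90 deg) = -1.0000
  joint[1] = (0.0000, 0.0000) + 1.3 * (0.0000, -1.0000) = (0.0000 + 0.0000, 0.0000 + -1.3000) = (0.0000, -1.3000)
link 1: phi[1] = -90 + 95 = 5 deg
  cos(5 deg) = 0.9962, sin(5 deg) = 0.0872
  joint[2] = (0.0000, -1.3000) + 8.6 * (0.9962, 0.0872) = (0.0000 + 8.5673, -1.3000 + 0.7495) = (8.5673, -0.5505)
link 2: phi[2] = -90 + 95 + -20 = -15 deg
  cos(-15 deg) = 0.9659, sin(-15 deg) = -0.2588
  joint[3] = (8.5673, -0.5505) + 9.2 * (0.9659, -0.2588) = (8.5673 + 8.8865, -0.5505 + -2.3811) = (17.4538, -2.9316)
End effector: (17.4538, -2.9316)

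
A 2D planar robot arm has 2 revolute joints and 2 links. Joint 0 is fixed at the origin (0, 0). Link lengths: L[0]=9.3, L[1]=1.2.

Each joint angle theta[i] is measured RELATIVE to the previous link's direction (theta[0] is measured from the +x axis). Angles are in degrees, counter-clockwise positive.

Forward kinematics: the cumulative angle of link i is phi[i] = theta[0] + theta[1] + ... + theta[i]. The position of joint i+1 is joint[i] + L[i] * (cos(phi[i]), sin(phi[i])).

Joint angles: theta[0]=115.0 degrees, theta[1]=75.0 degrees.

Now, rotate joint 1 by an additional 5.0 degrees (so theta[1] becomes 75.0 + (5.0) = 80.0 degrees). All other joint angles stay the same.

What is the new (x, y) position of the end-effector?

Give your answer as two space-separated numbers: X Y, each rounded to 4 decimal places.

Answer: -5.0895 8.1181

Derivation:
joint[0] = (0.0000, 0.0000)  (base)
link 0: phi[0] = 115 = 115 deg
  cos(115 deg) = -0.4226, sin(115 deg) = 0.9063
  joint[1] = (0.0000, 0.0000) + 9.3 * (-0.4226, 0.9063) = (0.0000 + -3.9303, 0.0000 + 8.4287) = (-3.9303, 8.4287)
link 1: phi[1] = 115 + 80 = 195 deg
  cos(195 deg) = -0.9659, sin(195 deg) = -0.2588
  joint[2] = (-3.9303, 8.4287) + 1.2 * (-0.9659, -0.2588) = (-3.9303 + -1.1591, 8.4287 + -0.3106) = (-5.0895, 8.1181)
End effector: (-5.0895, 8.1181)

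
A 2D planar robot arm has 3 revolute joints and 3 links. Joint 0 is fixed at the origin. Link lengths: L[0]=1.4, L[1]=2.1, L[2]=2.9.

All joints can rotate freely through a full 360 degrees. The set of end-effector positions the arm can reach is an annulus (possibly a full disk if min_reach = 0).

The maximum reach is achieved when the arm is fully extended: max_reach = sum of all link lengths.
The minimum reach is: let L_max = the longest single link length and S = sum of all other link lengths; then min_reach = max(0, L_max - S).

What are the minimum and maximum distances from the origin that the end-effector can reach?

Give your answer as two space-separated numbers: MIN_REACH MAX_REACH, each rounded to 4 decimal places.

Link lengths: [1.4, 2.1, 2.9]
max_reach = 1.4 + 2.1 + 2.9 = 6.4
L_max = max([1.4, 2.1, 2.9]) = 2.9
S (sum of others) = 6.4 - 2.9 = 3.5
min_reach = max(0, 2.9 - 3.5) = max(0, -0.6) = 0

Answer: 0.0000 6.4000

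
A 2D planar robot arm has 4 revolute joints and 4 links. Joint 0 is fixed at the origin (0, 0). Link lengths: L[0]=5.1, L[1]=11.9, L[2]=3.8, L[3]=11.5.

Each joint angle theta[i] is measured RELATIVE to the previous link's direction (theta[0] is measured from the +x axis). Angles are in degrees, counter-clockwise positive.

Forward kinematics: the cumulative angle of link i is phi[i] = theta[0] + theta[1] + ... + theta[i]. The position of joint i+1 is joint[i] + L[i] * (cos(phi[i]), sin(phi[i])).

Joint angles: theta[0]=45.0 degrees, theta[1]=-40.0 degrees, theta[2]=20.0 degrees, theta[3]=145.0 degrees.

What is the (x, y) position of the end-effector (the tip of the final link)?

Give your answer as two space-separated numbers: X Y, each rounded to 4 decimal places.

Answer: 7.5796 8.2463

Derivation:
joint[0] = (0.0000, 0.0000)  (base)
link 0: phi[0] = 45 = 45 deg
  cos(45 deg) = 0.7071, sin(45 deg) = 0.7071
  joint[1] = (0.0000, 0.0000) + 5.1 * (0.7071, 0.7071) = (0.0000 + 3.6062, 0.0000 + 3.6062) = (3.6062, 3.6062)
link 1: phi[1] = 45 + -40 = 5 deg
  cos(5 deg) = 0.9962, sin(5 deg) = 0.0872
  joint[2] = (3.6062, 3.6062) + 11.9 * (0.9962, 0.0872) = (3.6062 + 11.8547, 3.6062 + 1.0372) = (15.4610, 4.6434)
link 2: phi[2] = 45 + -40 + 20 = 25 deg
  cos(25 deg) = 0.9063, sin(25 deg) = 0.4226
  joint[3] = (15.4610, 4.6434) + 3.8 * (0.9063, 0.4226) = (15.4610 + 3.4440, 4.6434 + 1.6059) = (18.9049, 6.2493)
link 3: phi[3] = 45 + -40 + 20 + 145 = 170 deg
  cos(170 deg) = -0.9848, sin(170 deg) = 0.1736
  joint[4] = (18.9049, 6.2493) + 11.5 * (-0.9848, 0.1736) = (18.9049 + -11.3253, 6.2493 + 1.9970) = (7.5796, 8.2463)
End effector: (7.5796, 8.2463)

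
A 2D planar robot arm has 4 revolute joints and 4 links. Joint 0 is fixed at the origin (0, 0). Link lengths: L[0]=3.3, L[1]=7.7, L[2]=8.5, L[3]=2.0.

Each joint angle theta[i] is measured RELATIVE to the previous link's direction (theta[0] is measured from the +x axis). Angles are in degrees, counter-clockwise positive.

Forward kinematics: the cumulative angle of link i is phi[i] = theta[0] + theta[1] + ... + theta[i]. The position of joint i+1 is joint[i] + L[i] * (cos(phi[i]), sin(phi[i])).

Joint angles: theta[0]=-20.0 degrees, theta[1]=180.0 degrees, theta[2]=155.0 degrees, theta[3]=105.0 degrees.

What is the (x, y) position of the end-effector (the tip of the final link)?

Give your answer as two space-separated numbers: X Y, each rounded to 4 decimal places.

joint[0] = (0.0000, 0.0000)  (base)
link 0: phi[0] = -20 = -20 deg
  cos(-20 deg) = 0.9397, sin(-20 deg) = -0.3420
  joint[1] = (0.0000, 0.0000) + 3.3 * (0.9397, -0.3420) = (0.0000 + 3.1010, 0.0000 + -1.1287) = (3.1010, -1.1287)
link 1: phi[1] = -20 + 180 = 160 deg
  cos(160 deg) = -0.9397, sin(160 deg) = 0.3420
  joint[2] = (3.1010, -1.1287) + 7.7 * (-0.9397, 0.3420) = (3.1010 + -7.2356, -1.1287 + 2.6336) = (-4.1346, 1.5049)
link 2: phi[2] = -20 + 180 + 155 = 315 deg
  cos(315 deg) = 0.7071, sin(315 deg) = -0.7071
  joint[3] = (-4.1346, 1.5049) + 8.5 * (0.7071, -0.7071) = (-4.1346 + 6.0104, 1.5049 + -6.0104) = (1.8758, -4.5055)
link 3: phi[3] = -20 + 180 + 155 + 105 = 420 deg
  cos(420 deg) = 0.5000, sin(420 deg) = 0.8660
  joint[4] = (1.8758, -4.5055) + 2 * (0.5000, 0.8660) = (1.8758 + 1.0000, -4.5055 + 1.7321) = (2.8758, -2.7735)
End effector: (2.8758, -2.7735)

Answer: 2.8758 -2.7735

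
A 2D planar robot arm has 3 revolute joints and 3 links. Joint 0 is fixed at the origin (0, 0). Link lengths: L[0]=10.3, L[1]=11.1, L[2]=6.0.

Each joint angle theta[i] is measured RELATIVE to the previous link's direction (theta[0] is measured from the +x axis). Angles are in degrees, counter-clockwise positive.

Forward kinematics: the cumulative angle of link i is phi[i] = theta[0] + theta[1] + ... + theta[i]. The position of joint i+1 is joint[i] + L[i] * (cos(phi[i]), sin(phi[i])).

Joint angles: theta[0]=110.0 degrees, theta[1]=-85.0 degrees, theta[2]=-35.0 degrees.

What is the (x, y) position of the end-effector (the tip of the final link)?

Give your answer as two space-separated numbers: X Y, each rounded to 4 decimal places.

Answer: 12.4461 13.3280

Derivation:
joint[0] = (0.0000, 0.0000)  (base)
link 0: phi[0] = 110 = 110 deg
  cos(110 deg) = -0.3420, sin(110 deg) = 0.9397
  joint[1] = (0.0000, 0.0000) + 10.3 * (-0.3420, 0.9397) = (0.0000 + -3.5228, 0.0000 + 9.6788) = (-3.5228, 9.6788)
link 1: phi[1] = 110 + -85 = 25 deg
  cos(25 deg) = 0.9063, sin(25 deg) = 0.4226
  joint[2] = (-3.5228, 9.6788) + 11.1 * (0.9063, 0.4226) = (-3.5228 + 10.0600, 9.6788 + 4.6911) = (6.5372, 14.3699)
link 2: phi[2] = 110 + -85 + -35 = -10 deg
  cos(-10 deg) = 0.9848, sin(-10 deg) = -0.1736
  joint[3] = (6.5372, 14.3699) + 6 * (0.9848, -0.1736) = (6.5372 + 5.9088, 14.3699 + -1.0419) = (12.4461, 13.3280)
End effector: (12.4461, 13.3280)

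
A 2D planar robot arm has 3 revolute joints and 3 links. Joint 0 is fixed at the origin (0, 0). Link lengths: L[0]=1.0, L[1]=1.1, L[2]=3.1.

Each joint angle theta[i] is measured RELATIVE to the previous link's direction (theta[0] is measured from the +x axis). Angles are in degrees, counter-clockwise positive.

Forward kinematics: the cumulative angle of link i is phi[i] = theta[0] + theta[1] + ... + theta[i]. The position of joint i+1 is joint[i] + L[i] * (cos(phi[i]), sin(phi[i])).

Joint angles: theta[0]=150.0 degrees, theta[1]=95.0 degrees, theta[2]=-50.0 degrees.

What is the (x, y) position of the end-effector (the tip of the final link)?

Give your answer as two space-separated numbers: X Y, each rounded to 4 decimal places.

Answer: -4.3253 -1.2993

Derivation:
joint[0] = (0.0000, 0.0000)  (base)
link 0: phi[0] = 150 = 150 deg
  cos(150 deg) = -0.8660, sin(150 deg) = 0.5000
  joint[1] = (0.0000, 0.0000) + 1 * (-0.8660, 0.5000) = (0.0000 + -0.8660, 0.0000 + 0.5000) = (-0.8660, 0.5000)
link 1: phi[1] = 150 + 95 = 245 deg
  cos(245 deg) = -0.4226, sin(245 deg) = -0.9063
  joint[2] = (-0.8660, 0.5000) + 1.1 * (-0.4226, -0.9063) = (-0.8660 + -0.4649, 0.5000 + -0.9969) = (-1.3309, -0.4969)
link 2: phi[2] = 150 + 95 + -50 = 195 deg
  cos(195 deg) = -0.9659, sin(195 deg) = -0.2588
  joint[3] = (-1.3309, -0.4969) + 3.1 * (-0.9659, -0.2588) = (-1.3309 + -2.9944, -0.4969 + -0.8023) = (-4.3253, -1.2993)
End effector: (-4.3253, -1.2993)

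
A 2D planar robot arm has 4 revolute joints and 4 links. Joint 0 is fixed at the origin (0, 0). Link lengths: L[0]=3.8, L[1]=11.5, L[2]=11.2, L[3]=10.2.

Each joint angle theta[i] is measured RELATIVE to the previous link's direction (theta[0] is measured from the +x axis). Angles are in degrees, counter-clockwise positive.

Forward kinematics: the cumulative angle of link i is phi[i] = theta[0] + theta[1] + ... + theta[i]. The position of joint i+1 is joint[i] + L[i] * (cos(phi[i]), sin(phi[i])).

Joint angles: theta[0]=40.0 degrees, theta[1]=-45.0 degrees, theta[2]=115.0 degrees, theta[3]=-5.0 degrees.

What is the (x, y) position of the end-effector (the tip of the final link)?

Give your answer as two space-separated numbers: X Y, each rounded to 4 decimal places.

Answer: 7.8966 21.8173

Derivation:
joint[0] = (0.0000, 0.0000)  (base)
link 0: phi[0] = 40 = 40 deg
  cos(40 deg) = 0.7660, sin(40 deg) = 0.6428
  joint[1] = (0.0000, 0.0000) + 3.8 * (0.7660, 0.6428) = (0.0000 + 2.9110, 0.0000 + 2.4426) = (2.9110, 2.4426)
link 1: phi[1] = 40 + -45 = -5 deg
  cos(-5 deg) = 0.9962, sin(-5 deg) = -0.0872
  joint[2] = (2.9110, 2.4426) + 11.5 * (0.9962, -0.0872) = (2.9110 + 11.4562, 2.4426 + -1.0023) = (14.3672, 1.4403)
link 2: phi[2] = 40 + -45 + 115 = 110 deg
  cos(110 deg) = -0.3420, sin(110 deg) = 0.9397
  joint[3] = (14.3672, 1.4403) + 11.2 * (-0.3420, 0.9397) = (14.3672 + -3.8306, 1.4403 + 10.5246) = (10.5366, 11.9649)
link 3: phi[3] = 40 + -45 + 115 + -5 = 105 deg
  cos(105 deg) = -0.2588, sin(105 deg) = 0.9659
  joint[4] = (10.5366, 11.9649) + 10.2 * (-0.2588, 0.9659) = (10.5366 + -2.6400, 11.9649 + 9.8524) = (7.8966, 21.8173)
End effector: (7.8966, 21.8173)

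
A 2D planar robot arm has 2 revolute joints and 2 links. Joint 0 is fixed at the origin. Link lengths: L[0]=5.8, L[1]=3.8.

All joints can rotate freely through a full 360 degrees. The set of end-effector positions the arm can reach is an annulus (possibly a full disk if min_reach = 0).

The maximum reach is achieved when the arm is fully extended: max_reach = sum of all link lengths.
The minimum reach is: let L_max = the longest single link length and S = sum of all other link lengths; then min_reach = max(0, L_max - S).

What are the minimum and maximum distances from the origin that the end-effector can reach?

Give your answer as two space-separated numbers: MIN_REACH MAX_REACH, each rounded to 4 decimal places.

Link lengths: [5.8, 3.8]
max_reach = 5.8 + 3.8 = 9.6
L_max = max([5.8, 3.8]) = 5.8
S (sum of others) = 9.6 - 5.8 = 3.8
min_reach = max(0, 5.8 - 3.8) = max(0, 2) = 2

Answer: 2.0000 9.6000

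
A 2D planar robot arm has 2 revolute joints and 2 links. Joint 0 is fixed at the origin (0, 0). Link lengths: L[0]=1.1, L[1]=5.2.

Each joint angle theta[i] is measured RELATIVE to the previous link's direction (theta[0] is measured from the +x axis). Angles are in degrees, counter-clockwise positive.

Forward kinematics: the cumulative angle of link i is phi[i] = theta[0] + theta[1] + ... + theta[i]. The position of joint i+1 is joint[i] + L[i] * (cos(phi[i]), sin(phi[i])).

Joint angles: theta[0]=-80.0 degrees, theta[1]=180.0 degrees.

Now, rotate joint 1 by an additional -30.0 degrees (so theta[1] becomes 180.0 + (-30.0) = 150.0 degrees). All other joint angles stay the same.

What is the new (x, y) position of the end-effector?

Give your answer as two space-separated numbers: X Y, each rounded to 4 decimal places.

joint[0] = (0.0000, 0.0000)  (base)
link 0: phi[0] = -80 = -80 deg
  cos(-80 deg) = 0.1736, sin(-80 deg) = -0.9848
  joint[1] = (0.0000, 0.0000) + 1.1 * (0.1736, -0.9848) = (0.0000 + 0.1910, 0.0000 + -1.0833) = (0.1910, -1.0833)
link 1: phi[1] = -80 + 150 = 70 deg
  cos(70 deg) = 0.3420, sin(70 deg) = 0.9397
  joint[2] = (0.1910, -1.0833) + 5.2 * (0.3420, 0.9397) = (0.1910 + 1.7785, -1.0833 + 4.8864) = (1.9695, 3.8031)
End effector: (1.9695, 3.8031)

Answer: 1.9695 3.8031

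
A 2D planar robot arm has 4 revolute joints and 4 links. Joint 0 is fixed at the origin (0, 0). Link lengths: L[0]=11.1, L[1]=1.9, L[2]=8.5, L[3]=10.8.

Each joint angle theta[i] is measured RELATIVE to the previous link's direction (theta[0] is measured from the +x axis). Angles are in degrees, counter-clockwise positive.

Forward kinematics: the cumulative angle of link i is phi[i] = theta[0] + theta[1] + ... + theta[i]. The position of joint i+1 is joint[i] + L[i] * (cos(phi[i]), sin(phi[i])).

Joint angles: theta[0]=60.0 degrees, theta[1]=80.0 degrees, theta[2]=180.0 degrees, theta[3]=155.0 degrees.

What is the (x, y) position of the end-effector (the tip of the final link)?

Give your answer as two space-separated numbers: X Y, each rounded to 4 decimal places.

joint[0] = (0.0000, 0.0000)  (base)
link 0: phi[0] = 60 = 60 deg
  cos(60 deg) = 0.5000, sin(60 deg) = 0.8660
  joint[1] = (0.0000, 0.0000) + 11.1 * (0.5000, 0.8660) = (0.0000 + 5.5500, 0.0000 + 9.6129) = (5.5500, 9.6129)
link 1: phi[1] = 60 + 80 = 140 deg
  cos(140 deg) = -0.7660, sin(140 deg) = 0.6428
  joint[2] = (5.5500, 9.6129) + 1.9 * (-0.7660, 0.6428) = (5.5500 + -1.4555, 9.6129 + 1.2213) = (4.0945, 10.8342)
link 2: phi[2] = 60 + 80 + 180 = 320 deg
  cos(320 deg) = 0.7660, sin(320 deg) = -0.6428
  joint[3] = (4.0945, 10.8342) + 8.5 * (0.7660, -0.6428) = (4.0945 + 6.5114, 10.8342 + -5.4637) = (10.6059, 5.3705)
link 3: phi[3] = 60 + 80 + 180 + 155 = 475 deg
  cos(475 deg) = -0.4226, sin(475 deg) = 0.9063
  joint[4] = (10.6059, 5.3705) + 10.8 * (-0.4226, 0.9063) = (10.6059 + -4.5643, 5.3705 + 9.7881) = (6.0416, 15.1586)
End effector: (6.0416, 15.1586)

Answer: 6.0416 15.1586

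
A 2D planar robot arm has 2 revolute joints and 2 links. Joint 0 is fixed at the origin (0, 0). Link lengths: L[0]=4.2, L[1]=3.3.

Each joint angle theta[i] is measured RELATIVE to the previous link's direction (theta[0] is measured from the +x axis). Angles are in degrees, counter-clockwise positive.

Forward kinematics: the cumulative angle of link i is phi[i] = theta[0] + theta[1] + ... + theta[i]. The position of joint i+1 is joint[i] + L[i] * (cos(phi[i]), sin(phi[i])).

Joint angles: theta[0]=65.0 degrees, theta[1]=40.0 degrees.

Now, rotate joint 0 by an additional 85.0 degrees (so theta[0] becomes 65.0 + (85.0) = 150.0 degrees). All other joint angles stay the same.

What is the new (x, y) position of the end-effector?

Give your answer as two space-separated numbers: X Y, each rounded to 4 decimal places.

Answer: -6.8872 1.5270

Derivation:
joint[0] = (0.0000, 0.0000)  (base)
link 0: phi[0] = 150 = 150 deg
  cos(150 deg) = -0.8660, sin(150 deg) = 0.5000
  joint[1] = (0.0000, 0.0000) + 4.2 * (-0.8660, 0.5000) = (0.0000 + -3.6373, 0.0000 + 2.1000) = (-3.6373, 2.1000)
link 1: phi[1] = 150 + 40 = 190 deg
  cos(190 deg) = -0.9848, sin(190 deg) = -0.1736
  joint[2] = (-3.6373, 2.1000) + 3.3 * (-0.9848, -0.1736) = (-3.6373 + -3.2499, 2.1000 + -0.5730) = (-6.8872, 1.5270)
End effector: (-6.8872, 1.5270)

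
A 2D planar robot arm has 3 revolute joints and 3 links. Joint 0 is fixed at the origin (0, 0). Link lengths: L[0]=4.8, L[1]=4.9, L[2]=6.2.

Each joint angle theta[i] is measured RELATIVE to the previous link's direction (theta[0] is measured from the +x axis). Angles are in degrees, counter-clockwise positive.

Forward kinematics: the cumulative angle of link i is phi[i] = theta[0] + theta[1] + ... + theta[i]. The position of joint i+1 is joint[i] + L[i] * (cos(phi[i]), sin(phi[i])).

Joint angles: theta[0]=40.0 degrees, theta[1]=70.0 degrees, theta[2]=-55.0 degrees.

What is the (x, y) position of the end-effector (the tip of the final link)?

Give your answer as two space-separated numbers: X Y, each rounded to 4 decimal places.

joint[0] = (0.0000, 0.0000)  (base)
link 0: phi[0] = 40 = 40 deg
  cos(40 deg) = 0.7660, sin(40 deg) = 0.6428
  joint[1] = (0.0000, 0.0000) + 4.8 * (0.7660, 0.6428) = (0.0000 + 3.6770, 0.0000 + 3.0854) = (3.6770, 3.0854)
link 1: phi[1] = 40 + 70 = 110 deg
  cos(110 deg) = -0.3420, sin(110 deg) = 0.9397
  joint[2] = (3.6770, 3.0854) + 4.9 * (-0.3420, 0.9397) = (3.6770 + -1.6759, 3.0854 + 4.6045) = (2.0011, 7.6899)
link 2: phi[2] = 40 + 70 + -55 = 55 deg
  cos(55 deg) = 0.5736, sin(55 deg) = 0.8192
  joint[3] = (2.0011, 7.6899) + 6.2 * (0.5736, 0.8192) = (2.0011 + 3.5562, 7.6899 + 5.0787) = (5.5573, 12.7686)
End effector: (5.5573, 12.7686)

Answer: 5.5573 12.7686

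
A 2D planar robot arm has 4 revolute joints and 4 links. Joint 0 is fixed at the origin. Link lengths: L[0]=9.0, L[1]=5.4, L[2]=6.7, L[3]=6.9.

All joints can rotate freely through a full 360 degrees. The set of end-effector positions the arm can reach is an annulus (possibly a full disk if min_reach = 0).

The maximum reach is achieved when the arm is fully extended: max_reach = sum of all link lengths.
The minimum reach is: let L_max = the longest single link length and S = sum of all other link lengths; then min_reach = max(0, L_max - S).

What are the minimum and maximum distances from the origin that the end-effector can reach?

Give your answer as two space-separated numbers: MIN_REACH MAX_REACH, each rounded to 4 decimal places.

Link lengths: [9.0, 5.4, 6.7, 6.9]
max_reach = 9 + 5.4 + 6.7 + 6.9 = 28
L_max = max([9.0, 5.4, 6.7, 6.9]) = 9
S (sum of others) = 28 - 9 = 19
min_reach = max(0, 9 - 19) = max(0, -10) = 0

Answer: 0.0000 28.0000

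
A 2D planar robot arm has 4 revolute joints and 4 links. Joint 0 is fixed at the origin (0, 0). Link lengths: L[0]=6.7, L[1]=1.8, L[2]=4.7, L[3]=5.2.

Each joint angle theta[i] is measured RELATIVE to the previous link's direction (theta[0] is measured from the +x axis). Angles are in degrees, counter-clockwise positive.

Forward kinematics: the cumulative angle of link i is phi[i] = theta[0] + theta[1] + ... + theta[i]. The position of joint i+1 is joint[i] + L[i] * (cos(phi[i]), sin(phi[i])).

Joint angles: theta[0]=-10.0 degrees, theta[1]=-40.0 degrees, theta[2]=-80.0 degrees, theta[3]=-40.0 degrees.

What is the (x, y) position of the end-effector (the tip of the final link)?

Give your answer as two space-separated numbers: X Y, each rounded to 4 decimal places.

Answer: -0.3869 -7.0457

Derivation:
joint[0] = (0.0000, 0.0000)  (base)
link 0: phi[0] = -10 = -10 deg
  cos(-10 deg) = 0.9848, sin(-10 deg) = -0.1736
  joint[1] = (0.0000, 0.0000) + 6.7 * (0.9848, -0.1736) = (0.0000 + 6.5982, 0.0000 + -1.1634) = (6.5982, -1.1634)
link 1: phi[1] = -10 + -40 = -50 deg
  cos(-50 deg) = 0.6428, sin(-50 deg) = -0.7660
  joint[2] = (6.5982, -1.1634) + 1.8 * (0.6428, -0.7660) = (6.5982 + 1.1570, -1.1634 + -1.3789) = (7.7552, -2.5423)
link 2: phi[2] = -10 + -40 + -80 = -130 deg
  cos(-130 deg) = -0.6428, sin(-130 deg) = -0.7660
  joint[3] = (7.7552, -2.5423) + 4.7 * (-0.6428, -0.7660) = (7.7552 + -3.0211, -2.5423 + -3.6004) = (4.7341, -6.1427)
link 3: phi[3] = -10 + -40 + -80 + -40 = -170 deg
  cos(-170 deg) = -0.9848, sin(-170 deg) = -0.1736
  joint[4] = (4.7341, -6.1427) + 5.2 * (-0.9848, -0.1736) = (4.7341 + -5.1210, -6.1427 + -0.9030) = (-0.3869, -7.0457)
End effector: (-0.3869, -7.0457)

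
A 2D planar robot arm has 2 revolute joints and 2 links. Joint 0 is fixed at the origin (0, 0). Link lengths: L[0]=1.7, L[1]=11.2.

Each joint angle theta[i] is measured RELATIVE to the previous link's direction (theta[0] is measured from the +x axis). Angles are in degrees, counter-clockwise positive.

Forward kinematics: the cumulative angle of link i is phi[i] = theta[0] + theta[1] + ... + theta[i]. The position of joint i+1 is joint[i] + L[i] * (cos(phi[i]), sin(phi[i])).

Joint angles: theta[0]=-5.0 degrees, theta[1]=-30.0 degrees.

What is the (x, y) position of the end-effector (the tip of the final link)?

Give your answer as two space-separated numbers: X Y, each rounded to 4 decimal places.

Answer: 10.8680 -6.5722

Derivation:
joint[0] = (0.0000, 0.0000)  (base)
link 0: phi[0] = -5 = -5 deg
  cos(-5 deg) = 0.9962, sin(-5 deg) = -0.0872
  joint[1] = (0.0000, 0.0000) + 1.7 * (0.9962, -0.0872) = (0.0000 + 1.6935, 0.0000 + -0.1482) = (1.6935, -0.1482)
link 1: phi[1] = -5 + -30 = -35 deg
  cos(-35 deg) = 0.8192, sin(-35 deg) = -0.5736
  joint[2] = (1.6935, -0.1482) + 11.2 * (0.8192, -0.5736) = (1.6935 + 9.1745, -0.1482 + -6.4241) = (10.8680, -6.5722)
End effector: (10.8680, -6.5722)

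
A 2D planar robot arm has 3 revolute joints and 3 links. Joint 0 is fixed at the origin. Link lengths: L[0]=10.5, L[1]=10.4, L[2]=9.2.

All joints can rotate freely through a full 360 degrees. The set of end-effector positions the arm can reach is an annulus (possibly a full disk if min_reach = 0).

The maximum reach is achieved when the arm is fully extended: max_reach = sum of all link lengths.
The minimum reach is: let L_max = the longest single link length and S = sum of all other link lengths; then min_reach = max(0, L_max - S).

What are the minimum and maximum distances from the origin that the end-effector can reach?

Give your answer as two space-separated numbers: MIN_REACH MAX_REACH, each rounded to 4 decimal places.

Link lengths: [10.5, 10.4, 9.2]
max_reach = 10.5 + 10.4 + 9.2 = 30.1
L_max = max([10.5, 10.4, 9.2]) = 10.5
S (sum of others) = 30.1 - 10.5 = 19.6
min_reach = max(0, 10.5 - 19.6) = max(0, -9.1) = 0

Answer: 0.0000 30.1000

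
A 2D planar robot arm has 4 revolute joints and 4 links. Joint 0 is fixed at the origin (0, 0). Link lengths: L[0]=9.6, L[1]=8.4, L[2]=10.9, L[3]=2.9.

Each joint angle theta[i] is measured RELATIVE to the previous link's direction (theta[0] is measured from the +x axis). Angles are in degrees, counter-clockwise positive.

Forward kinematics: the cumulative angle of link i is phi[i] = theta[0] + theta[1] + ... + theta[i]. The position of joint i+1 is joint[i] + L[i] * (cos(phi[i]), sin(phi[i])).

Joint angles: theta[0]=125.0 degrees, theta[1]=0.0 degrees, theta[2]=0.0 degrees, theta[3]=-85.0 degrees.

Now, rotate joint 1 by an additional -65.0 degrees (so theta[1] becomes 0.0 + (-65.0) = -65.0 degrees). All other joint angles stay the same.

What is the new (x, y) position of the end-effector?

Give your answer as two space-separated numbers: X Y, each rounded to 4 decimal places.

joint[0] = (0.0000, 0.0000)  (base)
link 0: phi[0] = 125 = 125 deg
  cos(125 deg) = -0.5736, sin(125 deg) = 0.8192
  joint[1] = (0.0000, 0.0000) + 9.6 * (-0.5736, 0.8192) = (0.0000 + -5.5063, 0.0000 + 7.8639) = (-5.5063, 7.8639)
link 1: phi[1] = 125 + -65 = 60 deg
  cos(60 deg) = 0.5000, sin(60 deg) = 0.8660
  joint[2] = (-5.5063, 7.8639) + 8.4 * (0.5000, 0.8660) = (-5.5063 + 4.2000, 7.8639 + 7.2746) = (-1.3063, 15.1385)
link 2: phi[2] = 125 + -65 + 0 = 60 deg
  cos(60 deg) = 0.5000, sin(60 deg) = 0.8660
  joint[3] = (-1.3063, 15.1385) + 10.9 * (0.5000, 0.8660) = (-1.3063 + 5.4500, 15.1385 + 9.4397) = (4.1437, 24.5781)
link 3: phi[3] = 125 + -65 + 0 + -85 = -25 deg
  cos(-25 deg) = 0.9063, sin(-25 deg) = -0.4226
  joint[4] = (4.1437, 24.5781) + 2.9 * (0.9063, -0.4226) = (4.1437 + 2.6283, 24.5781 + -1.2256) = (6.7720, 23.3526)
End effector: (6.7720, 23.3526)

Answer: 6.7720 23.3526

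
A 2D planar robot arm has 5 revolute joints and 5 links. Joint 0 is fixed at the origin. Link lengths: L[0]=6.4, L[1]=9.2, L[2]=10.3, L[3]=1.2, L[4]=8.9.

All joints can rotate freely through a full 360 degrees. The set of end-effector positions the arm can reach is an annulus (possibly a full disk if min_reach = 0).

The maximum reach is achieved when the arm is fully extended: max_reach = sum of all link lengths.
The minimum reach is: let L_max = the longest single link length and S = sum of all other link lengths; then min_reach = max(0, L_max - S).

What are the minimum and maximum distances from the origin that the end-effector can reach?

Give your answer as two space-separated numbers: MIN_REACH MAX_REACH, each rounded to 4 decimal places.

Answer: 0.0000 36.0000

Derivation:
Link lengths: [6.4, 9.2, 10.3, 1.2, 8.9]
max_reach = 6.4 + 9.2 + 10.3 + 1.2 + 8.9 = 36
L_max = max([6.4, 9.2, 10.3, 1.2, 8.9]) = 10.3
S (sum of others) = 36 - 10.3 = 25.7
min_reach = max(0, 10.3 - 25.7) = max(0, -15.4) = 0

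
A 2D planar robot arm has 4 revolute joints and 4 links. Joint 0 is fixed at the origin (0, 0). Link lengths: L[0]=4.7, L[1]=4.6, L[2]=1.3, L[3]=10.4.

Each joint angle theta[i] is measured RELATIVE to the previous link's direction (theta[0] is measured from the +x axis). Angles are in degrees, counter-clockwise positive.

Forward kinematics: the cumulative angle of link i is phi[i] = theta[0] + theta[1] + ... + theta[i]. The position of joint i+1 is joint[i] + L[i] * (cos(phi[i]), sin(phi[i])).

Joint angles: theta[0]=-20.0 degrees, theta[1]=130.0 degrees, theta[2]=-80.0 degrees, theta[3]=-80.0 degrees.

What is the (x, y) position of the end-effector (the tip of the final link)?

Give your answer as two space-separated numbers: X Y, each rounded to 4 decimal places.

joint[0] = (0.0000, 0.0000)  (base)
link 0: phi[0] = -20 = -20 deg
  cos(-20 deg) = 0.9397, sin(-20 deg) = -0.3420
  joint[1] = (0.0000, 0.0000) + 4.7 * (0.9397, -0.3420) = (0.0000 + 4.4166, 0.0000 + -1.6075) = (4.4166, -1.6075)
link 1: phi[1] = -20 + 130 = 110 deg
  cos(110 deg) = -0.3420, sin(110 deg) = 0.9397
  joint[2] = (4.4166, -1.6075) + 4.6 * (-0.3420, 0.9397) = (4.4166 + -1.5733, -1.6075 + 4.3226) = (2.8433, 2.7151)
link 2: phi[2] = -20 + 130 + -80 = 30 deg
  cos(30 deg) = 0.8660, sin(30 deg) = 0.5000
  joint[3] = (2.8433, 2.7151) + 1.3 * (0.8660, 0.5000) = (2.8433 + 1.1258, 2.7151 + 0.6500) = (3.9691, 3.3651)
link 3: phi[3] = -20 + 130 + -80 + -80 = -50 deg
  cos(-50 deg) = 0.6428, sin(-50 deg) = -0.7660
  joint[4] = (3.9691, 3.3651) + 10.4 * (0.6428, -0.7660) = (3.9691 + 6.6850, 3.3651 + -7.9669) = (10.6541, -4.6018)
End effector: (10.6541, -4.6018)

Answer: 10.6541 -4.6018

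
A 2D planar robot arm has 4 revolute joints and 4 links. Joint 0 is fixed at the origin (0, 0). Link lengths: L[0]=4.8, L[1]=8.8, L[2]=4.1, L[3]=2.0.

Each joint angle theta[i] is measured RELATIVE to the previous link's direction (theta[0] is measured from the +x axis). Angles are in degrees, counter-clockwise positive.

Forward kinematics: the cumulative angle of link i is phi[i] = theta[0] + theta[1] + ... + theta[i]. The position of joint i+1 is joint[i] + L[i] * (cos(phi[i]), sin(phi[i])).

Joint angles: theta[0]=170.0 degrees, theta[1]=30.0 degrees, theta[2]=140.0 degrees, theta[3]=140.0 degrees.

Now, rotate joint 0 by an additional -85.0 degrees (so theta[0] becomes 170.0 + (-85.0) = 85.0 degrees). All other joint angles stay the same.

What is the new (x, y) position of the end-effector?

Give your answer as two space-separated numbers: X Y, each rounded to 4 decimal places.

Answer: -2.7235 9.9441

Derivation:
joint[0] = (0.0000, 0.0000)  (base)
link 0: phi[0] = 85 = 85 deg
  cos(85 deg) = 0.0872, sin(85 deg) = 0.9962
  joint[1] = (0.0000, 0.0000) + 4.8 * (0.0872, 0.9962) = (0.0000 + 0.4183, 0.0000 + 4.7817) = (0.4183, 4.7817)
link 1: phi[1] = 85 + 30 = 115 deg
  cos(115 deg) = -0.4226, sin(115 deg) = 0.9063
  joint[2] = (0.4183, 4.7817) + 8.8 * (-0.4226, 0.9063) = (0.4183 + -3.7190, 4.7817 + 7.9755) = (-3.3007, 12.7572)
link 2: phi[2] = 85 + 30 + 140 = 255 deg
  cos(255 deg) = -0.2588, sin(255 deg) = -0.9659
  joint[3] = (-3.3007, 12.7572) + 4.1 * (-0.2588, -0.9659) = (-3.3007 + -1.0612, 12.7572 + -3.9603) = (-4.3619, 8.7969)
link 3: phi[3] = 85 + 30 + 140 + 140 = 395 deg
  cos(395 deg) = 0.8192, sin(395 deg) = 0.5736
  joint[4] = (-4.3619, 8.7969) + 2 * (0.8192, 0.5736) = (-4.3619 + 1.6383, 8.7969 + 1.1472) = (-2.7235, 9.9441)
End effector: (-2.7235, 9.9441)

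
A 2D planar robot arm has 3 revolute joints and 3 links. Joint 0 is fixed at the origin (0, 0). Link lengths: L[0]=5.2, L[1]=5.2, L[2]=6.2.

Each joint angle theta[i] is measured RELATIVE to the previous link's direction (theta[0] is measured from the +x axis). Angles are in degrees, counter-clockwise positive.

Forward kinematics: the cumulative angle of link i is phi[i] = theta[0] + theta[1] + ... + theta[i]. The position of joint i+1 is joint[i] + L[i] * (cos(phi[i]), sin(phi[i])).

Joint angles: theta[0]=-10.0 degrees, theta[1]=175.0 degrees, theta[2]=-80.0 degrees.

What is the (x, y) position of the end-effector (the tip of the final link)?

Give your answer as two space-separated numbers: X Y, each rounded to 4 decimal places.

joint[0] = (0.0000, 0.0000)  (base)
link 0: phi[0] = -10 = -10 deg
  cos(-10 deg) = 0.9848, sin(-10 deg) = -0.1736
  joint[1] = (0.0000, 0.0000) + 5.2 * (0.9848, -0.1736) = (0.0000 + 5.1210, 0.0000 + -0.9030) = (5.1210, -0.9030)
link 1: phi[1] = -10 + 175 = 165 deg
  cos(165 deg) = -0.9659, sin(165 deg) = 0.2588
  joint[2] = (5.1210, -0.9030) + 5.2 * (-0.9659, 0.2588) = (5.1210 + -5.0228, -0.9030 + 1.3459) = (0.0982, 0.4429)
link 2: phi[2] = -10 + 175 + -80 = 85 deg
  cos(85 deg) = 0.0872, sin(85 deg) = 0.9962
  joint[3] = (0.0982, 0.4429) + 6.2 * (0.0872, 0.9962) = (0.0982 + 0.5404, 0.4429 + 6.1764) = (0.6386, 6.6193)
End effector: (0.6386, 6.6193)

Answer: 0.6386 6.6193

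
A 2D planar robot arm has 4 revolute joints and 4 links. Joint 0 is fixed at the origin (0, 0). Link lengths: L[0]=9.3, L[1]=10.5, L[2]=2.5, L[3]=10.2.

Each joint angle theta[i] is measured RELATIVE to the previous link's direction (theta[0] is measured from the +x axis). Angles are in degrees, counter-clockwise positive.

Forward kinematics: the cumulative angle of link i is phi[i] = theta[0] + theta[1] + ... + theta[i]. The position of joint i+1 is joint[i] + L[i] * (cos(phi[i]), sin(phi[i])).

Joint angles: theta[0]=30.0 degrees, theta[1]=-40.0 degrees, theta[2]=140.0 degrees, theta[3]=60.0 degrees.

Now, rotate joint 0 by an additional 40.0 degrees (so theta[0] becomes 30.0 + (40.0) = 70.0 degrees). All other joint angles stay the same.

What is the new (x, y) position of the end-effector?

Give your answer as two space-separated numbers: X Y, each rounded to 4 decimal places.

Answer: 3.2556 6.6096

Derivation:
joint[0] = (0.0000, 0.0000)  (base)
link 0: phi[0] = 70 = 70 deg
  cos(70 deg) = 0.3420, sin(70 deg) = 0.9397
  joint[1] = (0.0000, 0.0000) + 9.3 * (0.3420, 0.9397) = (0.0000 + 3.1808, 0.0000 + 8.7391) = (3.1808, 8.7391)
link 1: phi[1] = 70 + -40 = 30 deg
  cos(30 deg) = 0.8660, sin(30 deg) = 0.5000
  joint[2] = (3.1808, 8.7391) + 10.5 * (0.8660, 0.5000) = (3.1808 + 9.0933, 8.7391 + 5.2500) = (12.2741, 13.9891)
link 2: phi[2] = 70 + -40 + 140 = 170 deg
  cos(170 deg) = -0.9848, sin(170 deg) = 0.1736
  joint[3] = (12.2741, 13.9891) + 2.5 * (-0.9848, 0.1736) = (12.2741 + -2.4620, 13.9891 + 0.4341) = (9.8120, 14.4233)
link 3: phi[3] = 70 + -40 + 140 + 60 = 230 deg
  cos(230 deg) = -0.6428, sin(230 deg) = -0.7660
  joint[4] = (9.8120, 14.4233) + 10.2 * (-0.6428, -0.7660) = (9.8120 + -6.5564, 14.4233 + -7.8137) = (3.2556, 6.6096)
End effector: (3.2556, 6.6096)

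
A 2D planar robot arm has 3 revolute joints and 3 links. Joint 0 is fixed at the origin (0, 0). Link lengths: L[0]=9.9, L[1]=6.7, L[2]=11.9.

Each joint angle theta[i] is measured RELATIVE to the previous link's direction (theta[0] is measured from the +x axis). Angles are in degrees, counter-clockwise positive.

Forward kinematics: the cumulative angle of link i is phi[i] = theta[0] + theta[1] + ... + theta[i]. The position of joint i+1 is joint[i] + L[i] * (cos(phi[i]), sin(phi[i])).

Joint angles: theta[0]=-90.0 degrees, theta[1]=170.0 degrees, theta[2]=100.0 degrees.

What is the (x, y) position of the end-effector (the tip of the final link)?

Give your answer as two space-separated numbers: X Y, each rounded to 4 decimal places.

joint[0] = (0.0000, 0.0000)  (base)
link 0: phi[0] = -90 = -90 deg
  cos(-90 deg) = 0.0000, sin(-90 deg) = -1.0000
  joint[1] = (0.0000, 0.0000) + 9.9 * (0.0000, -1.0000) = (0.0000 + 0.0000, 0.0000 + -9.9000) = (0.0000, -9.9000)
link 1: phi[1] = -90 + 170 = 80 deg
  cos(80 deg) = 0.1736, sin(80 deg) = 0.9848
  joint[2] = (0.0000, -9.9000) + 6.7 * (0.1736, 0.9848) = (0.0000 + 1.1634, -9.9000 + 6.5982) = (1.1634, -3.3018)
link 2: phi[2] = -90 + 170 + 100 = 180 deg
  cos(180 deg) = -1.0000, sin(180 deg) = 0.0000
  joint[3] = (1.1634, -3.3018) + 11.9 * (-1.0000, 0.0000) = (1.1634 + -11.9000, -3.3018 + 0.0000) = (-10.7366, -3.3018)
End effector: (-10.7366, -3.3018)

Answer: -10.7366 -3.3018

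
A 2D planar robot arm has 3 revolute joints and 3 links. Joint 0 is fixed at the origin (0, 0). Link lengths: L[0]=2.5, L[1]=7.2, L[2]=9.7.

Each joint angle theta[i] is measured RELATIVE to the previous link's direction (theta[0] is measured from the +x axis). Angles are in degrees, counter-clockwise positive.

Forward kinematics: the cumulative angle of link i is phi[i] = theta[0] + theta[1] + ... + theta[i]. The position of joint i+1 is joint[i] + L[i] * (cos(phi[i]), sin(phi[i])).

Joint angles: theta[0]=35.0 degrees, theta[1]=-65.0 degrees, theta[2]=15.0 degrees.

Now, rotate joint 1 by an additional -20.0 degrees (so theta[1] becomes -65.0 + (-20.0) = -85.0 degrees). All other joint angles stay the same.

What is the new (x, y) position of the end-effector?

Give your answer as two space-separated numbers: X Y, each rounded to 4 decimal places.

Answer: 14.6217 -9.6453

Derivation:
joint[0] = (0.0000, 0.0000)  (base)
link 0: phi[0] = 35 = 35 deg
  cos(35 deg) = 0.8192, sin(35 deg) = 0.5736
  joint[1] = (0.0000, 0.0000) + 2.5 * (0.8192, 0.5736) = (0.0000 + 2.0479, 0.0000 + 1.4339) = (2.0479, 1.4339)
link 1: phi[1] = 35 + -85 = -50 deg
  cos(-50 deg) = 0.6428, sin(-50 deg) = -0.7660
  joint[2] = (2.0479, 1.4339) + 7.2 * (0.6428, -0.7660) = (2.0479 + 4.6281, 1.4339 + -5.5155) = (6.6760, -4.0816)
link 2: phi[2] = 35 + -85 + 15 = -35 deg
  cos(-35 deg) = 0.8192, sin(-35 deg) = -0.5736
  joint[3] = (6.6760, -4.0816) + 9.7 * (0.8192, -0.5736) = (6.6760 + 7.9458, -4.0816 + -5.5637) = (14.6217, -9.6453)
End effector: (14.6217, -9.6453)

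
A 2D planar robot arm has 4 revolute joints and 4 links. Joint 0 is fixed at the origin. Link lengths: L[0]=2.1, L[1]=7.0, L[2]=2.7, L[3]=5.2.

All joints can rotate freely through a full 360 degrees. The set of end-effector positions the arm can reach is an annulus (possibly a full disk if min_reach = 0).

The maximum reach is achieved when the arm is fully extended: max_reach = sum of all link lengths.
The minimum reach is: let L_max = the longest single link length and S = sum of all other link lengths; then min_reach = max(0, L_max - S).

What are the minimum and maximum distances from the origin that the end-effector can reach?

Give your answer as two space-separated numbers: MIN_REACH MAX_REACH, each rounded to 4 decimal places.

Link lengths: [2.1, 7.0, 2.7, 5.2]
max_reach = 2.1 + 7 + 2.7 + 5.2 = 17
L_max = max([2.1, 7.0, 2.7, 5.2]) = 7
S (sum of others) = 17 - 7 = 10
min_reach = max(0, 7 - 10) = max(0, -3) = 0

Answer: 0.0000 17.0000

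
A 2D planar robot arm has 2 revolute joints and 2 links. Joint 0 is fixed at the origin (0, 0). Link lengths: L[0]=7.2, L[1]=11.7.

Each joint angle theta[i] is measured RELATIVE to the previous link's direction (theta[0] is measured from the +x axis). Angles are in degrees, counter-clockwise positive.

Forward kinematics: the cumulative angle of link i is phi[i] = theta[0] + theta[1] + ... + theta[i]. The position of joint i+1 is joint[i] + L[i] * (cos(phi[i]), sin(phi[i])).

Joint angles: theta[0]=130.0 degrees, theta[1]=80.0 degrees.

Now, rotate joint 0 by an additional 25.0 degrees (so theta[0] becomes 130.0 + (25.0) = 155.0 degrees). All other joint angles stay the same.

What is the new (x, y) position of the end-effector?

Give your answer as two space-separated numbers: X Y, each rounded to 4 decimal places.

Answer: -13.2363 -6.5412

Derivation:
joint[0] = (0.0000, 0.0000)  (base)
link 0: phi[0] = 155 = 155 deg
  cos(155 deg) = -0.9063, sin(155 deg) = 0.4226
  joint[1] = (0.0000, 0.0000) + 7.2 * (-0.9063, 0.4226) = (0.0000 + -6.5254, 0.0000 + 3.0429) = (-6.5254, 3.0429)
link 1: phi[1] = 155 + 80 = 235 deg
  cos(235 deg) = -0.5736, sin(235 deg) = -0.8192
  joint[2] = (-6.5254, 3.0429) + 11.7 * (-0.5736, -0.8192) = (-6.5254 + -6.7108, 3.0429 + -9.5841) = (-13.2363, -6.5412)
End effector: (-13.2363, -6.5412)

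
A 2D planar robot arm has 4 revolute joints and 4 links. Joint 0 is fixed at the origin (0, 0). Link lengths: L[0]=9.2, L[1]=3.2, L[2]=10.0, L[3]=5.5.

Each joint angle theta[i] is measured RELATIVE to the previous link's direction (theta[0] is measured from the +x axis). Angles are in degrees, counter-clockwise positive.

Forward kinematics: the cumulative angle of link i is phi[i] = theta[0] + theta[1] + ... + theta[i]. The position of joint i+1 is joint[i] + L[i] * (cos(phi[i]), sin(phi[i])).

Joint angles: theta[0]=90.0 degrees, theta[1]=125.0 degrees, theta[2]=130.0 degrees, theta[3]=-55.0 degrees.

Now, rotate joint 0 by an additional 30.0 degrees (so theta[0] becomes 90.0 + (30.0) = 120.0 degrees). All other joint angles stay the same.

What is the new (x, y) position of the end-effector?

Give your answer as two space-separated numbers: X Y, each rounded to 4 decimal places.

Answer: 7.9201 4.1201

Derivation:
joint[0] = (0.0000, 0.0000)  (base)
link 0: phi[0] = 120 = 120 deg
  cos(120 deg) = -0.5000, sin(120 deg) = 0.8660
  joint[1] = (0.0000, 0.0000) + 9.2 * (-0.5000, 0.8660) = (0.0000 + -4.6000, 0.0000 + 7.9674) = (-4.6000, 7.9674)
link 1: phi[1] = 120 + 125 = 245 deg
  cos(245 deg) = -0.4226, sin(245 deg) = -0.9063
  joint[2] = (-4.6000, 7.9674) + 3.2 * (-0.4226, -0.9063) = (-4.6000 + -1.3524, 7.9674 + -2.9002) = (-5.9524, 5.0672)
link 2: phi[2] = 120 + 125 + 130 = 375 deg
  cos(375 deg) = 0.9659, sin(375 deg) = 0.2588
  joint[3] = (-5.9524, 5.0672) + 10 * (0.9659, 0.2588) = (-5.9524 + 9.6593, 5.0672 + 2.5882) = (3.7069, 7.6554)
link 3: phi[3] = 120 + 125 + 130 + -55 = 320 deg
  cos(320 deg) = 0.7660, sin(320 deg) = -0.6428
  joint[4] = (3.7069, 7.6554) + 5.5 * (0.7660, -0.6428) = (3.7069 + 4.2132, 7.6554 + -3.5353) = (7.9201, 4.1201)
End effector: (7.9201, 4.1201)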